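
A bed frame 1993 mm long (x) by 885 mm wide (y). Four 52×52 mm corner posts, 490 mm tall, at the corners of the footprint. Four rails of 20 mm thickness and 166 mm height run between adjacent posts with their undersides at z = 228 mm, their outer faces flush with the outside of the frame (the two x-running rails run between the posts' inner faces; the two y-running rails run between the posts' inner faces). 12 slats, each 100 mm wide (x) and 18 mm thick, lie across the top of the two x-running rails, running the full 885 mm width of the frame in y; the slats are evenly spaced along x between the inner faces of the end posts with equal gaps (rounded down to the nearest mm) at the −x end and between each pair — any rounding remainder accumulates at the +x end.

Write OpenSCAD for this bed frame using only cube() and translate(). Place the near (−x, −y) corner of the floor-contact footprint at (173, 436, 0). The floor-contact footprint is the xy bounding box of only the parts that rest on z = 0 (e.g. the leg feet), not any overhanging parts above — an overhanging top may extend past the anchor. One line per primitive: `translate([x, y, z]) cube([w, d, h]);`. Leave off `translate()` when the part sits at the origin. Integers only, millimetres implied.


translate([173, 436, 0]) cube([52, 52, 490]);
translate([173, 1269, 0]) cube([52, 52, 490]);
translate([2114, 436, 0]) cube([52, 52, 490]);
translate([2114, 1269, 0]) cube([52, 52, 490]);
translate([225, 436, 228]) cube([1889, 20, 166]);
translate([225, 1301, 228]) cube([1889, 20, 166]);
translate([173, 488, 228]) cube([20, 781, 166]);
translate([2146, 488, 228]) cube([20, 781, 166]);
translate([278, 436, 394]) cube([100, 885, 18]);
translate([431, 436, 394]) cube([100, 885, 18]);
translate([584, 436, 394]) cube([100, 885, 18]);
translate([737, 436, 394]) cube([100, 885, 18]);
translate([890, 436, 394]) cube([100, 885, 18]);
translate([1043, 436, 394]) cube([100, 885, 18]);
translate([1196, 436, 394]) cube([100, 885, 18]);
translate([1349, 436, 394]) cube([100, 885, 18]);
translate([1502, 436, 394]) cube([100, 885, 18]);
translate([1655, 436, 394]) cube([100, 885, 18]);
translate([1808, 436, 394]) cube([100, 885, 18]);
translate([1961, 436, 394]) cube([100, 885, 18]);


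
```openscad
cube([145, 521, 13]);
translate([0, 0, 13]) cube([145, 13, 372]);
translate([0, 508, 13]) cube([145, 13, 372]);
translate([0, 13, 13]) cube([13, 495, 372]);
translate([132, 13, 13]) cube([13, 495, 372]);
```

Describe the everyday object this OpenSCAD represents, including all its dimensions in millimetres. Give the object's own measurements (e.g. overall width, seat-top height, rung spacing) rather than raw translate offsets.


An open-topped rectangular box: outside dimensions 145×521×385 mm, with a uniform wall and base thickness of 13 mm. The base is a full 145×521 slab on the floor; four walls sit on top of the base. The front and back walls (the −y and +y sides) span the full width; the two side walls fit between them.


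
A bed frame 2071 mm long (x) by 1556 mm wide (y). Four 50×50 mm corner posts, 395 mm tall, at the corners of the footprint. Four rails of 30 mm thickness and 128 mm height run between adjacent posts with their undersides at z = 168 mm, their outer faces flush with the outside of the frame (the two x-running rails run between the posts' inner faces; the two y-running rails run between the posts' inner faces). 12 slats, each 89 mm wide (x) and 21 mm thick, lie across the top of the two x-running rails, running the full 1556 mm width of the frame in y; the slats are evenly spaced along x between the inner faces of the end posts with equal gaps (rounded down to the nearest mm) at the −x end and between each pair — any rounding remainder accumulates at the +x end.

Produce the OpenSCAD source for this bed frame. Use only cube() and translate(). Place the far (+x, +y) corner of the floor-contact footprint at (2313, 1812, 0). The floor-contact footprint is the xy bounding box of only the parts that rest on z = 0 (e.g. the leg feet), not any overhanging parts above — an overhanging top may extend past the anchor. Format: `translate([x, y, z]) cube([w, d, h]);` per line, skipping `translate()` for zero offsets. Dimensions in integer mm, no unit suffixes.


translate([242, 256, 0]) cube([50, 50, 395]);
translate([242, 1762, 0]) cube([50, 50, 395]);
translate([2263, 256, 0]) cube([50, 50, 395]);
translate([2263, 1762, 0]) cube([50, 50, 395]);
translate([292, 256, 168]) cube([1971, 30, 128]);
translate([292, 1782, 168]) cube([1971, 30, 128]);
translate([242, 306, 168]) cube([30, 1456, 128]);
translate([2283, 306, 168]) cube([30, 1456, 128]);
translate([361, 256, 296]) cube([89, 1556, 21]);
translate([519, 256, 296]) cube([89, 1556, 21]);
translate([677, 256, 296]) cube([89, 1556, 21]);
translate([835, 256, 296]) cube([89, 1556, 21]);
translate([993, 256, 296]) cube([89, 1556, 21]);
translate([1151, 256, 296]) cube([89, 1556, 21]);
translate([1309, 256, 296]) cube([89, 1556, 21]);
translate([1467, 256, 296]) cube([89, 1556, 21]);
translate([1625, 256, 296]) cube([89, 1556, 21]);
translate([1783, 256, 296]) cube([89, 1556, 21]);
translate([1941, 256, 296]) cube([89, 1556, 21]);
translate([2099, 256, 296]) cube([89, 1556, 21]);


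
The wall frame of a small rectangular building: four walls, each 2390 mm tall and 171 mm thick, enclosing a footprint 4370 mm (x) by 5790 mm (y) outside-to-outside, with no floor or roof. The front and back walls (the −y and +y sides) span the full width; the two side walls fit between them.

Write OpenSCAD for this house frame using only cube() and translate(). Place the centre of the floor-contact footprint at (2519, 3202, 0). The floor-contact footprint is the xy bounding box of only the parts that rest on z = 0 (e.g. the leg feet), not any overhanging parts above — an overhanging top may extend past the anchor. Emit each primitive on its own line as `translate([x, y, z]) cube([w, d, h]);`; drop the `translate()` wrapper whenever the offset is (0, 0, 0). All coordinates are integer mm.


translate([334, 307, 0]) cube([4370, 171, 2390]);
translate([334, 5926, 0]) cube([4370, 171, 2390]);
translate([334, 478, 0]) cube([171, 5448, 2390]);
translate([4533, 478, 0]) cube([171, 5448, 2390]);


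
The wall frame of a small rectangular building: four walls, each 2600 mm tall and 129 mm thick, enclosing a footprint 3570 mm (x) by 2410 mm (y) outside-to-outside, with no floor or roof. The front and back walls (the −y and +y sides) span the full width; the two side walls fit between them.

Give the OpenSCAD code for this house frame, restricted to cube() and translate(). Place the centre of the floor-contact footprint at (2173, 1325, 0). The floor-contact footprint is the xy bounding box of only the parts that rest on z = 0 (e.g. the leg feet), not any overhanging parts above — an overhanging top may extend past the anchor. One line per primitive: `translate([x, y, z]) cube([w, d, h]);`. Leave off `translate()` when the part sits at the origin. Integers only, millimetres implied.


translate([388, 120, 0]) cube([3570, 129, 2600]);
translate([388, 2401, 0]) cube([3570, 129, 2600]);
translate([388, 249, 0]) cube([129, 2152, 2600]);
translate([3829, 249, 0]) cube([129, 2152, 2600]);


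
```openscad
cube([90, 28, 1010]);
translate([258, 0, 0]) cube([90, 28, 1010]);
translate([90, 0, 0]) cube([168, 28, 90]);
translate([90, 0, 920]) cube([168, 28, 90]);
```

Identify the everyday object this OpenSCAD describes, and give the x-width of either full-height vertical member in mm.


A picture frame. The border width is 90 mm.

Four thin pieces enclosing a rectangular opening — a picture frame. The two full-height stiles are 1010 mm tall; the top rail sits at z = 920 and is 90 mm tall, so the border above the opening is 1010 − 920 = 90 mm, matching the stile x-width.


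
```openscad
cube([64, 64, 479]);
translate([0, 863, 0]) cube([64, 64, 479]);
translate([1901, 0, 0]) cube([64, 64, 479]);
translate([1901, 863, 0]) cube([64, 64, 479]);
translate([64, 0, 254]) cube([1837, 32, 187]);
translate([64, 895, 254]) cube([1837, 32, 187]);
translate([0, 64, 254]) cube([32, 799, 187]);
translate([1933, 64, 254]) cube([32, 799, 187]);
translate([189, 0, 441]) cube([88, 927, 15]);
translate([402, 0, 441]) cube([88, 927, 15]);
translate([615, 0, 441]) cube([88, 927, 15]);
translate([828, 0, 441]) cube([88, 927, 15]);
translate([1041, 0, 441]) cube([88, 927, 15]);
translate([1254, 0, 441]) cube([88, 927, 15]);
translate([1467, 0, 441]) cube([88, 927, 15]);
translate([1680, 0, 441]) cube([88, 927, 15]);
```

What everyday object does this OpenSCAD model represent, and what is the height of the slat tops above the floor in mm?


A bed frame. The slat-top height is 456 mm.

Four posts, four rails, and a row of slats — a bed frame. Slats sit on the rails at z = 254 + 187 = 441; with slat thickness 15, the top is 456 mm.


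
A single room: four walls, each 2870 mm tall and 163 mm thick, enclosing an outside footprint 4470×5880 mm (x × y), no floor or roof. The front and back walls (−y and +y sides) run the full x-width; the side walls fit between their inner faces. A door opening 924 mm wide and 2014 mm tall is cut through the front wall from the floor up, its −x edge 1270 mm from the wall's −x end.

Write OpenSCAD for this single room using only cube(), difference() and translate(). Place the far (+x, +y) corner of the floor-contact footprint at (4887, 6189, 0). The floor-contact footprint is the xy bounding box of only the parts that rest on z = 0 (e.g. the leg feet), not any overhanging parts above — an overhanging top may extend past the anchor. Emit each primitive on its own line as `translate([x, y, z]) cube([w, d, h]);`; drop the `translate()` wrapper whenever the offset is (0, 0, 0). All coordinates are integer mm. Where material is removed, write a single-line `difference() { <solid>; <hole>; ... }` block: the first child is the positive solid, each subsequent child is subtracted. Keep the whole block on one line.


difference() { translate([417, 309, 0]) cube([4470, 163, 2870]); translate([1687, 309, 0]) cube([924, 163, 2014]); }
translate([417, 6026, 0]) cube([4470, 163, 2870]);
translate([417, 472, 0]) cube([163, 5554, 2870]);
translate([4724, 472, 0]) cube([163, 5554, 2870]);


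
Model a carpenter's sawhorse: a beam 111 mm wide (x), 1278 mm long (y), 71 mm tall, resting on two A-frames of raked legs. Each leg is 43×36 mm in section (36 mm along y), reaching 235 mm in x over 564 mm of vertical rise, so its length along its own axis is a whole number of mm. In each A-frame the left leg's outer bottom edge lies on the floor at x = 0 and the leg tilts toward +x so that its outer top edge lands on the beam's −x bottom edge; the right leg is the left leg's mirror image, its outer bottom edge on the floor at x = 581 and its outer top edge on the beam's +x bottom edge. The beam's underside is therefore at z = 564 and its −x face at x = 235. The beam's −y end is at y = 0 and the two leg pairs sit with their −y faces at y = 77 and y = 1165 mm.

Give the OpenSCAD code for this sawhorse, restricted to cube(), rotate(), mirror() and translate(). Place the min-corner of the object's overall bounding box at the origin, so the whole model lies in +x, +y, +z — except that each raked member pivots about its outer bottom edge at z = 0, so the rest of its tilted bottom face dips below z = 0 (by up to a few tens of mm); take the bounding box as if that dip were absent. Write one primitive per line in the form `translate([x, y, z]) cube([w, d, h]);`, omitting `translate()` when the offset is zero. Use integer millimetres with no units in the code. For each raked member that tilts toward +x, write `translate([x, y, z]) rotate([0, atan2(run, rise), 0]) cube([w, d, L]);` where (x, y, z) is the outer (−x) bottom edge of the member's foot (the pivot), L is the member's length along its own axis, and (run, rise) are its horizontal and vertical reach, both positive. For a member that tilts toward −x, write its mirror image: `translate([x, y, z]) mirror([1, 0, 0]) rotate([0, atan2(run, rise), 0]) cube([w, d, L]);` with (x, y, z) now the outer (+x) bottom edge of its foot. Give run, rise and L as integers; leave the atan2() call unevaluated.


translate([235, 0, 564]) cube([111, 1278, 71]);
translate([0, 77, 0]) rotate([0, atan2(235, 564), 0]) cube([43, 36, 611]);
translate([581, 77, 0]) mirror([1, 0, 0]) rotate([0, atan2(235, 564), 0]) cube([43, 36, 611]);
translate([0, 1165, 0]) rotate([0, atan2(235, 564), 0]) cube([43, 36, 611]);
translate([581, 1165, 0]) mirror([1, 0, 0]) rotate([0, atan2(235, 564), 0]) cube([43, 36, 611]);


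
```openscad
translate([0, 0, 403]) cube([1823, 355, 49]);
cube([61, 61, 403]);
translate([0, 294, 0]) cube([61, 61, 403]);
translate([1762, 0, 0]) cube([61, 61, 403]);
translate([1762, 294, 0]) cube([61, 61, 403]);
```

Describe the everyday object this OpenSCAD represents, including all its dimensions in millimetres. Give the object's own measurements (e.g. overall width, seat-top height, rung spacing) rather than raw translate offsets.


A bench: a 1823×355 mm seat slab, 49 mm thick, top at z = 452 mm, on four 61×61 mm square legs flush with the seat corners and standing on z = 0.


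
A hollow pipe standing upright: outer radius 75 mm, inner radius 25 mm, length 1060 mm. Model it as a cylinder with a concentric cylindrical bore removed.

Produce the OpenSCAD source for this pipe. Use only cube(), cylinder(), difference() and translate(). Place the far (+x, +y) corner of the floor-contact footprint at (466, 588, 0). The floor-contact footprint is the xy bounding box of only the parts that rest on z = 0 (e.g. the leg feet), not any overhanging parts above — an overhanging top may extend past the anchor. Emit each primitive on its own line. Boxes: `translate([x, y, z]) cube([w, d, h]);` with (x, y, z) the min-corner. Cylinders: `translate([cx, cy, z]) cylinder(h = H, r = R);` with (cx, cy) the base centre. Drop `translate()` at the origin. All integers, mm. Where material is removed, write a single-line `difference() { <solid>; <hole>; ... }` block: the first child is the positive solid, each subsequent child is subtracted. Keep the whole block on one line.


difference() { translate([391, 513, 0]) cylinder(h = 1060, r = 75); translate([391, 513, 0]) cylinder(h = 1060, r = 25); }


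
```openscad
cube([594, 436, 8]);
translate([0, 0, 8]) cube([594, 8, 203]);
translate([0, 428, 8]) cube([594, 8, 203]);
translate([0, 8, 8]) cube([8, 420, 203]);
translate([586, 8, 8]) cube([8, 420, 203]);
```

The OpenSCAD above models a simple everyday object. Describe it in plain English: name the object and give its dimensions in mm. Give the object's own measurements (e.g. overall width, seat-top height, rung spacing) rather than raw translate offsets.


An open-topped rectangular box: outside dimensions 594×436×211 mm, with a uniform wall and base thickness of 8 mm. The base is a full 594×436 slab on the floor; four walls sit on top of the base. The front and back walls (the −y and +y sides) span the full width; the two side walls fit between them.


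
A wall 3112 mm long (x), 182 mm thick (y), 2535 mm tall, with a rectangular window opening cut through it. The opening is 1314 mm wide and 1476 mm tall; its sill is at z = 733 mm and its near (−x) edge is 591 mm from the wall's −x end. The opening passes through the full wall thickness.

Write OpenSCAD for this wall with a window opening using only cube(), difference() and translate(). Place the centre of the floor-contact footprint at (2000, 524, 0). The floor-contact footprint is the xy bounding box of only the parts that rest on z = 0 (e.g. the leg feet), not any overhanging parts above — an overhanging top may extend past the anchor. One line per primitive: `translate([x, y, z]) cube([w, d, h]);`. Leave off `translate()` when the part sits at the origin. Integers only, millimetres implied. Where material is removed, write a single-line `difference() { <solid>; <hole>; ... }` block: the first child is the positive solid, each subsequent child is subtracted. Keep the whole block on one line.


difference() { translate([444, 433, 0]) cube([3112, 182, 2535]); translate([1035, 433, 733]) cube([1314, 182, 1476]); }


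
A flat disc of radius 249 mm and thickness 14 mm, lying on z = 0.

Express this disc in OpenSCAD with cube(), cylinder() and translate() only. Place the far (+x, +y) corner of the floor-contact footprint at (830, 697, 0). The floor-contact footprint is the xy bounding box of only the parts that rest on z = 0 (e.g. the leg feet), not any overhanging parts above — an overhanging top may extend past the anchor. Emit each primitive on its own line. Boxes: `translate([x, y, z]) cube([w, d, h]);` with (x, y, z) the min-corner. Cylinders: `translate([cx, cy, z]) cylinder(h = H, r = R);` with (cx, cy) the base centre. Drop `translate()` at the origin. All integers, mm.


translate([581, 448, 0]) cylinder(h = 14, r = 249);


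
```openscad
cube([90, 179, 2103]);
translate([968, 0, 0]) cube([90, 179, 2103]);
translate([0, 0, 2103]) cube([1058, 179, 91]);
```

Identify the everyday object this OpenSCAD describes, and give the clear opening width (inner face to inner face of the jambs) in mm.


A door frame. The clear opening width is 878 mm.

Two 2103 mm tall posts with a header on top — a door frame. The left jamb is 90 mm wide at x = 0; the right jamb starts at x = 968. The clear opening is 968 − 90 = 878 mm.


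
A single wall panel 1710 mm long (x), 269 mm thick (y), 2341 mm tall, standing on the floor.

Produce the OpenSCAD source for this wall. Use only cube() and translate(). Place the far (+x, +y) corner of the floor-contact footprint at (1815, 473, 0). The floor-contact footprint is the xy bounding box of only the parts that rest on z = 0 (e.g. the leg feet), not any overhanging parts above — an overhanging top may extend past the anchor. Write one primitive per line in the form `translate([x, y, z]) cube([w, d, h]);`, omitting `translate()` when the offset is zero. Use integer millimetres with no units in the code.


translate([105, 204, 0]) cube([1710, 269, 2341]);


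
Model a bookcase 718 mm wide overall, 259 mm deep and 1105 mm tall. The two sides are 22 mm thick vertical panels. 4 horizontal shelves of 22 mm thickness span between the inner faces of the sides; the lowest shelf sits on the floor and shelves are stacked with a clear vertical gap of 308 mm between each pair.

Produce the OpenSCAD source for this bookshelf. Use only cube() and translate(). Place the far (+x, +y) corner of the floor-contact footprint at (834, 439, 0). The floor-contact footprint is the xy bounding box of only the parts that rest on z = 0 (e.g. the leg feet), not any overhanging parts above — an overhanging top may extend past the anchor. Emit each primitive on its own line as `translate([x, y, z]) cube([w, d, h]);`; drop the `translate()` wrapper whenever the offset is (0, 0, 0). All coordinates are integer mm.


translate([116, 180, 0]) cube([22, 259, 1105]);
translate([812, 180, 0]) cube([22, 259, 1105]);
translate([138, 180, 0]) cube([674, 259, 22]);
translate([138, 180, 330]) cube([674, 259, 22]);
translate([138, 180, 660]) cube([674, 259, 22]);
translate([138, 180, 990]) cube([674, 259, 22]);


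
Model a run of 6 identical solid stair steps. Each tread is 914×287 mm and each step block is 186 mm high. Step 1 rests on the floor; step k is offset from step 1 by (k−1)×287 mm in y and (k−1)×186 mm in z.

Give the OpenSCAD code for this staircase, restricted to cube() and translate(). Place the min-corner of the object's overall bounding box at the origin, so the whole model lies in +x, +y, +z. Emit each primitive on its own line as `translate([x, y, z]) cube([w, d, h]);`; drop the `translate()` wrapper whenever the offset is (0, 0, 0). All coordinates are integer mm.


cube([914, 287, 186]);
translate([0, 287, 186]) cube([914, 287, 186]);
translate([0, 574, 372]) cube([914, 287, 186]);
translate([0, 861, 558]) cube([914, 287, 186]);
translate([0, 1148, 744]) cube([914, 287, 186]);
translate([0, 1435, 930]) cube([914, 287, 186]);


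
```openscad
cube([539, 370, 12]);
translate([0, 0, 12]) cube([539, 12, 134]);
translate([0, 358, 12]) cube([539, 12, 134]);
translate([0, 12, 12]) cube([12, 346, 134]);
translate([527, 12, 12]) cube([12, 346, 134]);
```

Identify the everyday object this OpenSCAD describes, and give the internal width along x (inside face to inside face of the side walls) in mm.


An open box. The internal width is 515 mm.

A 539×370 base slab with four walls standing on it — an open box. The base is 539 mm wide and the walls are 12 mm thick, so the internal width is 539 − 2 × 12 = 515 mm.


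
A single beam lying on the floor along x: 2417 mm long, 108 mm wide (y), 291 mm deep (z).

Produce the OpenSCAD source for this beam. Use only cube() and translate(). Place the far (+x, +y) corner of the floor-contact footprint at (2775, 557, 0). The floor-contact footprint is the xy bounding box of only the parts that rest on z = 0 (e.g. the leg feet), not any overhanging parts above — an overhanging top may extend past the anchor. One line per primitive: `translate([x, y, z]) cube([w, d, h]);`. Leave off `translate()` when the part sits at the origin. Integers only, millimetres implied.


translate([358, 449, 0]) cube([2417, 108, 291]);


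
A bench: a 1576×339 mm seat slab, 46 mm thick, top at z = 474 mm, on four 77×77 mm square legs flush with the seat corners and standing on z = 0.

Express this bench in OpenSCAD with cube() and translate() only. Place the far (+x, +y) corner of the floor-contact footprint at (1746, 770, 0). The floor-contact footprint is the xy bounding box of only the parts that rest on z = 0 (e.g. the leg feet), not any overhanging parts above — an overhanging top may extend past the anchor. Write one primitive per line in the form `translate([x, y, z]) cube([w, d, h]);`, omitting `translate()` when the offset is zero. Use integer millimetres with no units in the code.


translate([170, 431, 428]) cube([1576, 339, 46]);
translate([170, 431, 0]) cube([77, 77, 428]);
translate([170, 693, 0]) cube([77, 77, 428]);
translate([1669, 431, 0]) cube([77, 77, 428]);
translate([1669, 693, 0]) cube([77, 77, 428]);


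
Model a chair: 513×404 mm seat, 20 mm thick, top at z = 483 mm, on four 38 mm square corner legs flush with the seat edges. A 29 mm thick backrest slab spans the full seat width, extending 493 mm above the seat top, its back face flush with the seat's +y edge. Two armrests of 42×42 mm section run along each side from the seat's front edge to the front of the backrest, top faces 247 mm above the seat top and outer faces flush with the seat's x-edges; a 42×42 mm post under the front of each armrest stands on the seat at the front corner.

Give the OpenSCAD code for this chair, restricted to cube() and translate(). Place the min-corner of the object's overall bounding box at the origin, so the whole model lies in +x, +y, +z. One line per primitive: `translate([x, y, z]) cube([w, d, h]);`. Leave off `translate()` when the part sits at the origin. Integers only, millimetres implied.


translate([0, 0, 463]) cube([513, 404, 20]);
cube([38, 38, 463]);
translate([475, 0, 0]) cube([38, 38, 463]);
translate([0, 366, 0]) cube([38, 38, 463]);
translate([475, 366, 0]) cube([38, 38, 463]);
translate([0, 375, 483]) cube([513, 29, 493]);
translate([0, 0, 688]) cube([42, 375, 42]);
translate([471, 0, 688]) cube([42, 375, 42]);
translate([0, 0, 483]) cube([42, 42, 205]);
translate([471, 0, 483]) cube([42, 42, 205]);


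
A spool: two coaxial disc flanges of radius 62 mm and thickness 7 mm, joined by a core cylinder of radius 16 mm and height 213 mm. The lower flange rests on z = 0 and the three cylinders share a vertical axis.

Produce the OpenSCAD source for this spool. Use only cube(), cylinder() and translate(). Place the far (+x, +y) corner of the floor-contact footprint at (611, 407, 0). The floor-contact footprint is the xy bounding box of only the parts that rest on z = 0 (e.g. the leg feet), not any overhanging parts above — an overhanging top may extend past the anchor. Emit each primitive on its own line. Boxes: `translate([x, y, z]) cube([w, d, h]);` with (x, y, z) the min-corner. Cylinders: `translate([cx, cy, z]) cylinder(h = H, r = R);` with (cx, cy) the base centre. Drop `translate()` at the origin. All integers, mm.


translate([549, 345, 0]) cylinder(h = 7, r = 62);
translate([549, 345, 7]) cylinder(h = 213, r = 16);
translate([549, 345, 220]) cylinder(h = 7, r = 62);


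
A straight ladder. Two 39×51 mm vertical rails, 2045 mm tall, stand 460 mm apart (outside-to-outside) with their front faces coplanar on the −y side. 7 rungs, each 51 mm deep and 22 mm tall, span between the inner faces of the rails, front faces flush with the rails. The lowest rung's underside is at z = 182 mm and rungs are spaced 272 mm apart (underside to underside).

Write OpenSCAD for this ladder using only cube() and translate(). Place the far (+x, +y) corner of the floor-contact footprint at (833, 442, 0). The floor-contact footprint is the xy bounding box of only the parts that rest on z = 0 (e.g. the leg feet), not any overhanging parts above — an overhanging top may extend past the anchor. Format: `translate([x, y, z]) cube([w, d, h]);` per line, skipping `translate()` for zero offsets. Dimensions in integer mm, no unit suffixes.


translate([373, 391, 0]) cube([39, 51, 2045]);
translate([794, 391, 0]) cube([39, 51, 2045]);
translate([412, 391, 182]) cube([382, 51, 22]);
translate([412, 391, 454]) cube([382, 51, 22]);
translate([412, 391, 726]) cube([382, 51, 22]);
translate([412, 391, 998]) cube([382, 51, 22]);
translate([412, 391, 1270]) cube([382, 51, 22]);
translate([412, 391, 1542]) cube([382, 51, 22]);
translate([412, 391, 1814]) cube([382, 51, 22]);


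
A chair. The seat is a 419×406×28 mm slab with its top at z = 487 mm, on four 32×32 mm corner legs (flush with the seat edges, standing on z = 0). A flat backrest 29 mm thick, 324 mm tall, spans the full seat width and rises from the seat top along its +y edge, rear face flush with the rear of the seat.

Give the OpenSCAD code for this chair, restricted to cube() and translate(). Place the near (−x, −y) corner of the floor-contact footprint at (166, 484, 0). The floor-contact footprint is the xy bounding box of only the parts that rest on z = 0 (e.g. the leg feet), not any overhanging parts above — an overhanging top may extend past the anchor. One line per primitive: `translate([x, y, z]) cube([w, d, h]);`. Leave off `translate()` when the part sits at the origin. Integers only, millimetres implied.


translate([166, 484, 459]) cube([419, 406, 28]);
translate([166, 484, 0]) cube([32, 32, 459]);
translate([553, 484, 0]) cube([32, 32, 459]);
translate([166, 858, 0]) cube([32, 32, 459]);
translate([553, 858, 0]) cube([32, 32, 459]);
translate([166, 861, 487]) cube([419, 29, 324]);


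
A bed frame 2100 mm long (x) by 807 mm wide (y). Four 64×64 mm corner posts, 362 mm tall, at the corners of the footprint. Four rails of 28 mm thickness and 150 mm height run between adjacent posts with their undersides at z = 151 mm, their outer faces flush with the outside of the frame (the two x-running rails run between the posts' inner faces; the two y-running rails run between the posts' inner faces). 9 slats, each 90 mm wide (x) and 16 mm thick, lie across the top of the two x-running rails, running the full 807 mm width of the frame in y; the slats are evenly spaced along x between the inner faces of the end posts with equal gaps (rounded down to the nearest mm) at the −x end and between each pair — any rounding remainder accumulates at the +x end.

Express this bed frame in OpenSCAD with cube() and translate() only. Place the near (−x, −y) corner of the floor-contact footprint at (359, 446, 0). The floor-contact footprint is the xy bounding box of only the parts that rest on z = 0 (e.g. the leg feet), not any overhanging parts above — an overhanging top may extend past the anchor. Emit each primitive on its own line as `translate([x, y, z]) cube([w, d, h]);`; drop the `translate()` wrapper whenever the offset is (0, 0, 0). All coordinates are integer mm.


translate([359, 446, 0]) cube([64, 64, 362]);
translate([359, 1189, 0]) cube([64, 64, 362]);
translate([2395, 446, 0]) cube([64, 64, 362]);
translate([2395, 1189, 0]) cube([64, 64, 362]);
translate([423, 446, 151]) cube([1972, 28, 150]);
translate([423, 1225, 151]) cube([1972, 28, 150]);
translate([359, 510, 151]) cube([28, 679, 150]);
translate([2431, 510, 151]) cube([28, 679, 150]);
translate([539, 446, 301]) cube([90, 807, 16]);
translate([745, 446, 301]) cube([90, 807, 16]);
translate([951, 446, 301]) cube([90, 807, 16]);
translate([1157, 446, 301]) cube([90, 807, 16]);
translate([1363, 446, 301]) cube([90, 807, 16]);
translate([1569, 446, 301]) cube([90, 807, 16]);
translate([1775, 446, 301]) cube([90, 807, 16]);
translate([1981, 446, 301]) cube([90, 807, 16]);
translate([2187, 446, 301]) cube([90, 807, 16]);


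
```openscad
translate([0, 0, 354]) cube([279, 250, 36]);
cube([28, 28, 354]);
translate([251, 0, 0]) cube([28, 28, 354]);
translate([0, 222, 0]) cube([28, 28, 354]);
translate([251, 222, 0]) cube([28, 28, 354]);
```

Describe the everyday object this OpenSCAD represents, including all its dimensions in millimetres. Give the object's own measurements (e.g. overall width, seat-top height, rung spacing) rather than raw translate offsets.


A four-legged stool. The seat is a 279×250×36 mm slab whose top surface is at z = 390 mm; four square legs, each 28×28 mm in cross-section, run from the floor (z = 0) to the underside of the seat, each flush with a corner of the seat.


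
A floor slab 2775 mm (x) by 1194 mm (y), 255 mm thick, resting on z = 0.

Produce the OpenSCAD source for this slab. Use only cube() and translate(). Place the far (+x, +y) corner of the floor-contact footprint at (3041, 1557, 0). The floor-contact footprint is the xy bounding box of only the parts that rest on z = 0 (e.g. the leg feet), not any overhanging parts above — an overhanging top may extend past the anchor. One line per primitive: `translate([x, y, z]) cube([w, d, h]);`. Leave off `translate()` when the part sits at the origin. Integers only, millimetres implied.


translate([266, 363, 0]) cube([2775, 1194, 255]);


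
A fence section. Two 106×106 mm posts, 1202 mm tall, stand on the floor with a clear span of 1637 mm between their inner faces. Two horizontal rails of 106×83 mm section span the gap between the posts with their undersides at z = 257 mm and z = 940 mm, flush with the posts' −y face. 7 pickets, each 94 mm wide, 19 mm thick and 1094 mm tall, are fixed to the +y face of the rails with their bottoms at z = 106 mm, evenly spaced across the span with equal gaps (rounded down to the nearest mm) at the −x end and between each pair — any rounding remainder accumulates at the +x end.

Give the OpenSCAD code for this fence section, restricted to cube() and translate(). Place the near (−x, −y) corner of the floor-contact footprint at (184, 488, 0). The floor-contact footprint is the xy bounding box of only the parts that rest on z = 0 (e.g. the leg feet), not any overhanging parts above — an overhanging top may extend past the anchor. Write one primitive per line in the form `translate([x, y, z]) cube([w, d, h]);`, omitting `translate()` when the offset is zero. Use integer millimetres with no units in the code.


translate([184, 488, 0]) cube([106, 106, 1202]);
translate([1927, 488, 0]) cube([106, 106, 1202]);
translate([290, 488, 257]) cube([1637, 106, 83]);
translate([290, 488, 940]) cube([1637, 106, 83]);
translate([412, 594, 106]) cube([94, 19, 1094]);
translate([628, 594, 106]) cube([94, 19, 1094]);
translate([844, 594, 106]) cube([94, 19, 1094]);
translate([1060, 594, 106]) cube([94, 19, 1094]);
translate([1276, 594, 106]) cube([94, 19, 1094]);
translate([1492, 594, 106]) cube([94, 19, 1094]);
translate([1708, 594, 106]) cube([94, 19, 1094]);


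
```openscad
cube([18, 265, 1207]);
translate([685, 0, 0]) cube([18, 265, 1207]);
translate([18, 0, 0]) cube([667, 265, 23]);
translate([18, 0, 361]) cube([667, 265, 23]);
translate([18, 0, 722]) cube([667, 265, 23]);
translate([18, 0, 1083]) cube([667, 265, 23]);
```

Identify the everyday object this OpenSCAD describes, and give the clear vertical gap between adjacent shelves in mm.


A bookshelf. The clear shelf gap is 338 mm.

Two tall side panels with 4 horizontal boards between them — a bookshelf. The first two shelf undersides are at z = 0 and z = 361; with shelf thickness 23, the clear gap is 361 − 0 − 23 = 338 mm.


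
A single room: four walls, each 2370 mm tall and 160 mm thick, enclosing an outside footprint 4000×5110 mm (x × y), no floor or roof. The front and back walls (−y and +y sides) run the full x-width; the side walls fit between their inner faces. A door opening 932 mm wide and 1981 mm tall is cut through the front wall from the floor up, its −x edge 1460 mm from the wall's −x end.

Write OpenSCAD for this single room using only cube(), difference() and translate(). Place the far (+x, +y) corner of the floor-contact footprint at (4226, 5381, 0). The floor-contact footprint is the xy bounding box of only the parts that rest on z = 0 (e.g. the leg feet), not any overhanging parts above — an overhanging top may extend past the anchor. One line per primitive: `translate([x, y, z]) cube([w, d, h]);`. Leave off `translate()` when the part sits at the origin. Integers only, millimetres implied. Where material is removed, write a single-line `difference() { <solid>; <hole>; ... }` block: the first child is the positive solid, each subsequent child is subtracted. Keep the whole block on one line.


difference() { translate([226, 271, 0]) cube([4000, 160, 2370]); translate([1686, 271, 0]) cube([932, 160, 1981]); }
translate([226, 5221, 0]) cube([4000, 160, 2370]);
translate([226, 431, 0]) cube([160, 4790, 2370]);
translate([4066, 431, 0]) cube([160, 4790, 2370]);


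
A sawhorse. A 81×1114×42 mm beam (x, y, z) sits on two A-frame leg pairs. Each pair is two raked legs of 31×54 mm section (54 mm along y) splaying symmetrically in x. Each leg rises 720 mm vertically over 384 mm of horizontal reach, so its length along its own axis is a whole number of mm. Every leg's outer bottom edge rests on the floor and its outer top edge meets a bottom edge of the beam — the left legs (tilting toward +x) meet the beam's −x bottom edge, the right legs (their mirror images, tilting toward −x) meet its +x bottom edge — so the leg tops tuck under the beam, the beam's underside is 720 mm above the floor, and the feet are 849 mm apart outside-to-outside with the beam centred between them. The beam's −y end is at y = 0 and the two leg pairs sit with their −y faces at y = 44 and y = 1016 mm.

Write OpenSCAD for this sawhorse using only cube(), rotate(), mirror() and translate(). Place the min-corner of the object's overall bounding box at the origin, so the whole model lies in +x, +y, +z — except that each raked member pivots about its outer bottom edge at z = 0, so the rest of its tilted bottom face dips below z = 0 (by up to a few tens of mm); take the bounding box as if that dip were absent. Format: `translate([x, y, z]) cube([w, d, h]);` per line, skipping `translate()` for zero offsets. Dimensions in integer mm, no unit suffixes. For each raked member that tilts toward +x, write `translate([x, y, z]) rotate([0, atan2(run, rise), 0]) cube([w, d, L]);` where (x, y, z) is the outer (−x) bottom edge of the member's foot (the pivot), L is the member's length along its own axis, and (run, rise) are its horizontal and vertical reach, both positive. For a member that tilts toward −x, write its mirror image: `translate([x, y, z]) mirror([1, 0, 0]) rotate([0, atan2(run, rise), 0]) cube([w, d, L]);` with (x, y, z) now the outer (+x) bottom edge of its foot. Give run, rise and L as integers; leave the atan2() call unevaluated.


translate([384, 0, 720]) cube([81, 1114, 42]);
translate([0, 44, 0]) rotate([0, atan2(384, 720), 0]) cube([31, 54, 816]);
translate([849, 44, 0]) mirror([1, 0, 0]) rotate([0, atan2(384, 720), 0]) cube([31, 54, 816]);
translate([0, 1016, 0]) rotate([0, atan2(384, 720), 0]) cube([31, 54, 816]);
translate([849, 1016, 0]) mirror([1, 0, 0]) rotate([0, atan2(384, 720), 0]) cube([31, 54, 816]);


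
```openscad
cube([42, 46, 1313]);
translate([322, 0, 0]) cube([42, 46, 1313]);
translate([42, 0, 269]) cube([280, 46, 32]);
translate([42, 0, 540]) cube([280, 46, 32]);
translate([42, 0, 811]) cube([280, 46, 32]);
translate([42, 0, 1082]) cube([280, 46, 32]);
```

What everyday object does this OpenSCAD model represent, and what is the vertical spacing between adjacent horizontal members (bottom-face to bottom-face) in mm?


A ladder. The rung spacing is 271 mm.

Two tall 42×46 posts with 4 short bars between them — a ladder. Adjacent rungs sit at z = 269 and z = 540, so the spacing is 540 − 269 = 271 mm.


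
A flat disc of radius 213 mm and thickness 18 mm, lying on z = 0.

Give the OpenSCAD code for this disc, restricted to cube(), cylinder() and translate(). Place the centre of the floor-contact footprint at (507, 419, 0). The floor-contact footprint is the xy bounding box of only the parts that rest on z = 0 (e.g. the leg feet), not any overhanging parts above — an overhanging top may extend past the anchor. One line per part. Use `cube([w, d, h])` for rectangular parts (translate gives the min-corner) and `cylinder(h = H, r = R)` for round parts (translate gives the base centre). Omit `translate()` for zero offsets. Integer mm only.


translate([507, 419, 0]) cylinder(h = 18, r = 213);


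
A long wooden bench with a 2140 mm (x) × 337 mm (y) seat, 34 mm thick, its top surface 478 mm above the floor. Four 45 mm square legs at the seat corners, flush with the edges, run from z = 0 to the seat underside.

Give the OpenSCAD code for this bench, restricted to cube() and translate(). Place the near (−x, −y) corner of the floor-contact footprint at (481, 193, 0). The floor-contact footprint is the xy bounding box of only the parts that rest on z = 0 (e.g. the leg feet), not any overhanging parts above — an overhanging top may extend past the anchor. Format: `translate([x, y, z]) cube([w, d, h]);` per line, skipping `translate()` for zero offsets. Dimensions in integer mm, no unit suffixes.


translate([481, 193, 444]) cube([2140, 337, 34]);
translate([481, 193, 0]) cube([45, 45, 444]);
translate([481, 485, 0]) cube([45, 45, 444]);
translate([2576, 193, 0]) cube([45, 45, 444]);
translate([2576, 485, 0]) cube([45, 45, 444]);


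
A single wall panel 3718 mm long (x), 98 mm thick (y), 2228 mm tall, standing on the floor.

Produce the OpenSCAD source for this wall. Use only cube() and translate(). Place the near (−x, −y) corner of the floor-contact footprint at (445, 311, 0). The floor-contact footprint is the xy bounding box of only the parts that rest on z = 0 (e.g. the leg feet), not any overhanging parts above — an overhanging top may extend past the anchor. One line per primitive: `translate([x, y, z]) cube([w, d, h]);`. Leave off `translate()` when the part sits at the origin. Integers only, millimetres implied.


translate([445, 311, 0]) cube([3718, 98, 2228]);


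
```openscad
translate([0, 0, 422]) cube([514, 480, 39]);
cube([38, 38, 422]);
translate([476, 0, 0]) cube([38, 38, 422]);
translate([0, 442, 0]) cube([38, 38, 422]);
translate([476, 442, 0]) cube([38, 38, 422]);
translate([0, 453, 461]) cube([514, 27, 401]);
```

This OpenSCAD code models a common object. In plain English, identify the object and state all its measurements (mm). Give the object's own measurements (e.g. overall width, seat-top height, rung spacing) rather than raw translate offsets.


A chair. The seat is a 514×480×39 mm slab with its top at z = 461 mm, on four 38×38 mm corner legs (flush with the seat edges, standing on z = 0). A flat backrest 27 mm thick, 401 mm tall, spans the full seat width and rises from the seat top along its +y edge, rear face flush with the rear of the seat.
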